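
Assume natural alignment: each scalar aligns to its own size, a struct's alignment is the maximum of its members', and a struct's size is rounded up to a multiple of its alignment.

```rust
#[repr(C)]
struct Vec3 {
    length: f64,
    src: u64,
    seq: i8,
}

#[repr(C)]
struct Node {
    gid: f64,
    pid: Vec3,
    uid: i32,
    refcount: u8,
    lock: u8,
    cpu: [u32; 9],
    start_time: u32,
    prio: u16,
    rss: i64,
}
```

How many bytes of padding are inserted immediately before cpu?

2

Vec3: 0..8  length  (8B, 8-aligned); 8..16  src  (8B, 8-aligned); 16..17  seq  (1B, 1-aligned); 17..24  -- tail padding (7B); sizeof = 24, alignof = 8
0..8  gid  (8B, 8-aligned)
8..32  pid  (24B, 8-aligned)
32..36  uid  (4B, 4-aligned)
36..37  refcount  (1B, 1-aligned)
37..38  lock  (1B, 1-aligned)
38..40  -- padding (2B)
40..76  cpu  (36B, 4-aligned)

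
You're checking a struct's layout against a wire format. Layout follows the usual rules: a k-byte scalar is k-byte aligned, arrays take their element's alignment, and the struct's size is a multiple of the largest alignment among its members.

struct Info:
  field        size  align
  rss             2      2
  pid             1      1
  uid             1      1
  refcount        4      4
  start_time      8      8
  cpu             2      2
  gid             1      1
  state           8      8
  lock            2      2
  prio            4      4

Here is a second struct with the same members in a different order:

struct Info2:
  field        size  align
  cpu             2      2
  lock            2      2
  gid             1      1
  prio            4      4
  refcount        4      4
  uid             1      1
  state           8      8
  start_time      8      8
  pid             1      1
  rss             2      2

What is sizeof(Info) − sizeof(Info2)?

@0: rss [2B, align 2] → 2
@2: pid [1B, align 1] → 3
@3: uid [1B, align 1] → 4
@4: refcount [4B, align 4] → 8
@8: start_time [8B, align 8] → 16
@16: cpu [2B, align 2] → 18
@18: gid [1B, align 1] → 19
+5 pad (align 8)
@24: state [8B, align 8] → 32
@32: lock [2B, align 2] → 34
+2 pad (align 4)
@36: prio [4B, align 4] → 40
size 40, align 8
— Info2 —
@0: cpu [2B, align 2] → 2
@2: lock [2B, align 2] → 4
@4: gid [1B, align 1] → 5
+3 pad (align 4)
@8: prio [4B, align 4] → 12
@12: refcount [4B, align 4] → 16
@16: uid [1B, align 1] → 17
+7 pad (align 8)
@24: state [8B, align 8] → 32
@32: start_time [8B, align 8] → 40
@40: pid [1B, align 1] → 41
+1 pad (align 2)
@42: rss [2B, align 2] → 44
+4 tail pad (align 8)
size 48, align 8
40 − 48 = -8

-8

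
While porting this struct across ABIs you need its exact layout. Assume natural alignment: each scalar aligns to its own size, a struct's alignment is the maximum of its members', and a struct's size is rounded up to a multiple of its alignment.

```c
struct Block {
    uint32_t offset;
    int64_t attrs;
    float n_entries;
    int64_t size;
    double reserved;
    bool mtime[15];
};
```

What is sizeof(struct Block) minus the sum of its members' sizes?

0..4  offset  (4B, 4-aligned)
4..8  -- padding (4B)
8..16  attrs  (8B, 8-aligned)
16..20  n_entries  (4B, 4-aligned)
20..24  -- padding (4B)
24..32  size  (8B, 8-aligned)
32..40  reserved  (8B, 8-aligned)
40..55  mtime  (15B, 1-aligned)
55..56  -- tail padding (1B)
sizeof = 56, alignof = 8
data bytes 47, size 56 → padding 9

9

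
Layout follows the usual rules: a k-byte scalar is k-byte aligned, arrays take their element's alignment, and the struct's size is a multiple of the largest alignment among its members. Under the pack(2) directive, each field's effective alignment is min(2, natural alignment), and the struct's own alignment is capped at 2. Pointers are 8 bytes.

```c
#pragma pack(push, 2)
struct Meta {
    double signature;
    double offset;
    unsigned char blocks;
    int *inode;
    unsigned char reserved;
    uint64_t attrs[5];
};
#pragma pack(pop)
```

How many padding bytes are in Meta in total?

2

signature at 0 (size 8, align 2) → ends 8
offset at 8 (size 8, align 2) → ends 16
blocks at 16 (size 1, align 1) → ends 17
pad 1 to align 2 for inode
inode at 18 (size 8, align 2) → ends 26
reserved at 26 (size 1, align 1) → ends 27
pad 1 to align 2 for attrs
attrs at 28 (size 40, align 2) → ends 68
total 68 bytes, alignment 2
data bytes 66, size 68 → padding 2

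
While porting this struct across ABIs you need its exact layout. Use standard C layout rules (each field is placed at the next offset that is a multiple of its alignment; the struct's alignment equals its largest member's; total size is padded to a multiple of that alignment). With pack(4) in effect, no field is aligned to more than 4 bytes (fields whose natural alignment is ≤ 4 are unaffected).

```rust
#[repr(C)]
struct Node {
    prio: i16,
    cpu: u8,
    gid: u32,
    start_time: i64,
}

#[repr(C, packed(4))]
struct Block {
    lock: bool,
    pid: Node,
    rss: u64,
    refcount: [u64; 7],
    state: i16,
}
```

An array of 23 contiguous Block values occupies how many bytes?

2024

Node: @0: prio [2B, align 2] → 2; @2: cpu [1B, align 1] → 3; +1 pad (align 4); @4: gid [4B, align 4] → 8; @8: start_time [8B, align 8] → 16; size 16, align 8
@0: lock [1B, align 1] → 1
+3 pad (align 4)
@4: pid [16B, align 4] → 20
@20: rss [8B, align 4] → 28
@28: refcount [56B, align 4] → 84
@84: state [2B, align 2] → 86
+2 tail pad (align 4)
size 88, align 4
array of 23: 23 × 88 = 2024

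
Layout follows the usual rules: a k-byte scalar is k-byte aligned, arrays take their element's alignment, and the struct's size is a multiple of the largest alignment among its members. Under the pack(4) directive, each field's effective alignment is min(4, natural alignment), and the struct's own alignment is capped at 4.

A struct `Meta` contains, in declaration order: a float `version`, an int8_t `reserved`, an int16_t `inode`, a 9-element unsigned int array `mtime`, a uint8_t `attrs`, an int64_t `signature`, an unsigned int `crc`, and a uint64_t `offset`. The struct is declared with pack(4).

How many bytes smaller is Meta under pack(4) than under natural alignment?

4

natural layout:
  @0: version [4B, align 4] → 4
  @4: reserved [1B, align 1] → 5
  +1 pad (align 2)
  @6: inode [2B, align 2] → 8
  @8: mtime [36B, align 4] → 44
  @44: attrs [1B, align 1] → 45
  +3 pad (align 8)
  @48: signature [8B, align 8] → 56
  @56: crc [4B, align 4] → 60
  +4 pad (align 8)
  @64: offset [8B, align 8] → 72
  size 72, align 8
packed(4) layout:
  @0: version [4B, align 4] → 4
  @4: reserved [1B, align 1] → 5
  +1 pad (align 2)
  @6: inode [2B, align 2] → 8
  @8: mtime [36B, align 4] → 44
  @44: attrs [1B, align 1] → 45
  +3 pad (align 4)
  @48: signature [8B, align 4] → 56
  @56: crc [4B, align 4] → 60
  @60: offset [8B, align 4] → 68
  size 68, align 4
72 − 68 = 4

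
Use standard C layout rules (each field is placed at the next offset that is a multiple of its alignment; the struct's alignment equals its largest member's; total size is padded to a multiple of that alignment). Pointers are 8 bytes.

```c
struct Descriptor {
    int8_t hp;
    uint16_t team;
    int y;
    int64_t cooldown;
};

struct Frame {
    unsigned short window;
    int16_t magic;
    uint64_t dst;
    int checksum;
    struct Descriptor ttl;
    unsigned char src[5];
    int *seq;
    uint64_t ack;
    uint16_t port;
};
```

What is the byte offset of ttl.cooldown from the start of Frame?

32

Descriptor: 0..1  hp  (1B, 1-aligned); 1..2  -- padding (1B); 2..4  team  (2B, 2-aligned); 4..8  y  (4B, 4-aligned); 8..16  cooldown  (8B, 8-aligned); sizeof = 16, alignof = 8
0..2  window  (2B, 2-aligned)
2..4  magic  (2B, 2-aligned)
4..8  -- padding (4B)
8..16  dst  (8B, 8-aligned)
16..20  checksum  (4B, 4-aligned)
20..24  -- padding (4B)
24..40  ttl  (16B, 8-aligned)
within Descriptor: cooldown at 8
24 + 8 = 32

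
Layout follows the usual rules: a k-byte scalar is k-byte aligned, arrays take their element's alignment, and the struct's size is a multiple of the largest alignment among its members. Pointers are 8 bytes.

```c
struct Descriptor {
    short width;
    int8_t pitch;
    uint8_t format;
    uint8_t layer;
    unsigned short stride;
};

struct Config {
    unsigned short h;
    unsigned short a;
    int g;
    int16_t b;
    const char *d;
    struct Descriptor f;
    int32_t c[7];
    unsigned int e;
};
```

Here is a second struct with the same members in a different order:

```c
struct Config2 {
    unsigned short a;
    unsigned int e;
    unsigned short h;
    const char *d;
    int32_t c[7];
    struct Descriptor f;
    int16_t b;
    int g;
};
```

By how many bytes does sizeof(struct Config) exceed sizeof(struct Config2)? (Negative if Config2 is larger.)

-8

Descriptor: @0: width [2B, align 2] → 2; @2: pitch [1B, align 1] → 3; @3: format [1B, align 1] → 4; @4: layer [1B, align 1] → 5; +1 pad (align 2); @6: stride [2B, align 2] → 8; size 8, align 2
@0: h [2B, align 2] → 2
@2: a [2B, align 2] → 4
@4: g [4B, align 4] → 8
@8: b [2B, align 2] → 10
+6 pad (align 8)
@16: d [8B, align 8] → 24
@24: f [8B, align 2] → 32
@32: c [28B, align 4] → 60
@60: e [4B, align 4] → 64
size 64, align 8
— Config2 —
@0: a [2B, align 2] → 2
+2 pad (align 4)
@4: e [4B, align 4] → 8
@8: h [2B, align 2] → 10
+6 pad (align 8)
@16: d [8B, align 8] → 24
@24: c [28B, align 4] → 52
@52: f [8B, align 2] → 60
@60: b [2B, align 2] → 62
+2 pad (align 4)
@64: g [4B, align 4] → 68
+4 tail pad (align 8)
size 72, align 8
64 − 72 = -8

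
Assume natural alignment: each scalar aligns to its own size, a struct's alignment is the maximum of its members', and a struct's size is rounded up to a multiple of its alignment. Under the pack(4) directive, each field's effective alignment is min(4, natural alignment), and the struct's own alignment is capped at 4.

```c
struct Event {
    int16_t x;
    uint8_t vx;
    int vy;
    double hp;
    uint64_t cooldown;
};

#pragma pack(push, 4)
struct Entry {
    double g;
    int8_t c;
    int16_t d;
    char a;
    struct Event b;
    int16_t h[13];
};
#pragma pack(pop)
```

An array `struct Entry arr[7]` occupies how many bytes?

Event: @0: x [2B, align 2] → 2; @2: vx [1B, align 1] → 3; +1 pad (align 4); @4: vy [4B, align 4] → 8; @8: hp [8B, align 8] → 16; @16: cooldown [8B, align 8] → 24; size 24, align 8
@0: g [8B, align 4] → 8
@8: c [1B, align 1] → 9
+1 pad (align 2)
@10: d [2B, align 2] → 12
@12: a [1B, align 1] → 13
+3 pad (align 4)
@16: b [24B, align 4] → 40
@40: h [26B, align 2] → 66
+2 tail pad (align 4)
size 68, align 4
array of 7: 7 × 68 = 476

476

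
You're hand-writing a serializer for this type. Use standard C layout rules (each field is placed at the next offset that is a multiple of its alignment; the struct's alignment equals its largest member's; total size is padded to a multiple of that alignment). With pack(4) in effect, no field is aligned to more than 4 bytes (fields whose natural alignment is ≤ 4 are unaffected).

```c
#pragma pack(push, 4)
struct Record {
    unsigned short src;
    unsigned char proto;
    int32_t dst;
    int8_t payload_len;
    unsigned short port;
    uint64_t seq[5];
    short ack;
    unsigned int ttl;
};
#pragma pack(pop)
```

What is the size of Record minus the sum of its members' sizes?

@0: src [2B, align 2] → 2
@2: proto [1B, align 1] → 3
+1 pad (align 4)
@4: dst [4B, align 4] → 8
@8: payload_len [1B, align 1] → 9
+1 pad (align 2)
@10: port [2B, align 2] → 12
@12: seq [40B, align 4] → 52
@52: ack [2B, align 2] → 54
+2 pad (align 4)
@56: ttl [4B, align 4] → 60
size 60, align 4
data bytes 56, size 60 → padding 4

4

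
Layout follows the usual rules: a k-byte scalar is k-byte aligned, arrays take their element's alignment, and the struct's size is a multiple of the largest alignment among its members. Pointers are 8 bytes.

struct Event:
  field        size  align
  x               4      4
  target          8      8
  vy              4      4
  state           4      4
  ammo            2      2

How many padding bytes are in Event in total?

10

0..4  x  (4B, 4-aligned)
4..8  -- padding (4B)
8..16  target  (8B, 8-aligned)
16..20  vy  (4B, 4-aligned)
20..24  state  (4B, 4-aligned)
24..26  ammo  (2B, 2-aligned)
26..32  -- tail padding (6B)
sizeof = 32, alignof = 8
data bytes 22, size 32 → padding 10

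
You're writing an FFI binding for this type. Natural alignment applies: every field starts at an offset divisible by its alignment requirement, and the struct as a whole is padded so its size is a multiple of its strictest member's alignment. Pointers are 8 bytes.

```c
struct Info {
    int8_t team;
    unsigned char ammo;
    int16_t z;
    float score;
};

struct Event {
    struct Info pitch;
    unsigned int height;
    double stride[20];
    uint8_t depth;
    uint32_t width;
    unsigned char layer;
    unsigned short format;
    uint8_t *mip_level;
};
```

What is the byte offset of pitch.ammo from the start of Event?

Info: team at 0 (size 1, align 1) → ends 1; ammo at 1 (size 1, align 1) → ends 2; z at 2 (size 2, align 2) → ends 4; score at 4 (size 4, align 4) → ends 8; total 8 bytes, alignment 4
pitch at 0 (size 8, align 4) → ends 8
within Info: ammo at 1
0 + 1 = 1

1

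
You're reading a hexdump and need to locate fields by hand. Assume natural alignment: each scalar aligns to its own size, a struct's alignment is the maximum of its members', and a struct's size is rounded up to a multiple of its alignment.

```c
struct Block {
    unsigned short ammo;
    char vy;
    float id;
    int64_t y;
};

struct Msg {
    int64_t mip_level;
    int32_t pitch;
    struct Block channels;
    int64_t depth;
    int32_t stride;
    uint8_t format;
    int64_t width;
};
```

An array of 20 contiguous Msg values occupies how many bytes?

1120

Block: @0: ammo [2B, align 2] → 2; @2: vy [1B, align 1] → 3; +1 pad (align 4); @4: id [4B, align 4] → 8; @8: y [8B, align 8] → 16; size 16, align 8
@0: mip_level [8B, align 8] → 8
@8: pitch [4B, align 4] → 12
+4 pad (align 8)
@16: channels [16B, align 8] → 32
@32: depth [8B, align 8] → 40
@40: stride [4B, align 4] → 44
@44: format [1B, align 1] → 45
+3 pad (align 8)
@48: width [8B, align 8] → 56
size 56, align 8
array of 20: 20 × 56 = 1120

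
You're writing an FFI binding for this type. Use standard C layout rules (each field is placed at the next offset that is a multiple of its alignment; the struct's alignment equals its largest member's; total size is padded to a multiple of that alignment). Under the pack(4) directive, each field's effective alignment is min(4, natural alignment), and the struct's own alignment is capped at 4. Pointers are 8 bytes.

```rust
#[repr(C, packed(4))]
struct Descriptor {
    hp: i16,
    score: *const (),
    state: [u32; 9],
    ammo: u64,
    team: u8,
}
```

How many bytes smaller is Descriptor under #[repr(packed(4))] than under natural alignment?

natural layout:
  hp at 0 (size 2, align 2) → ends 2
  pad 6 to align 8 for score
  score at 8 (size 8, align 8) → ends 16
  state at 16 (size 36, align 4) → ends 52
  pad 4 to align 8 for ammo
  ammo at 56 (size 8, align 8) → ends 64
  team at 64 (size 1, align 1) → ends 65
  tail pad 7 to reach multiple of 8
  total 72 bytes, alignment 8
packed(4) layout:
  hp at 0 (size 2, align 2) → ends 2
  pad 2 to align 4 for score
  score at 4 (size 8, align 4) → ends 12
  state at 12 (size 36, align 4) → ends 48
  ammo at 48 (size 8, align 4) → ends 56
  team at 56 (size 1, align 1) → ends 57
  tail pad 3 to reach multiple of 4
  total 60 bytes, alignment 4
72 − 60 = 12

12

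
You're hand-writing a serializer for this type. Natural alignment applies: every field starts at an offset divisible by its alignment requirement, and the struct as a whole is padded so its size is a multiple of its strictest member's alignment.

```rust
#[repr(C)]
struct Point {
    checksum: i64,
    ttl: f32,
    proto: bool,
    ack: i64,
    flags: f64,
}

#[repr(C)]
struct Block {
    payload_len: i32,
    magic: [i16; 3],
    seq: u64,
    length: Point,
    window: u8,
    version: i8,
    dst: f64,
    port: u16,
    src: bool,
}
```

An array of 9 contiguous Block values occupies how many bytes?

720

Point: checksum at 0 (size 8, align 8) → ends 8; ttl at 8 (size 4, align 4) → ends 12; proto at 12 (size 1, align 1) → ends 13; pad 3 to align 8 for ack; ack at 16 (size 8, align 8) → ends 24; flags at 24 (size 8, align 8) → ends 32; total 32 bytes, alignment 8
payload_len at 0 (size 4, align 4) → ends 4
magic at 4 (size 6, align 2) → ends 10
pad 6 to align 8 for seq
seq at 16 (size 8, align 8) → ends 24
length at 24 (size 32, align 8) → ends 56
window at 56 (size 1, align 1) → ends 57
version at 57 (size 1, align 1) → ends 58
pad 6 to align 8 for dst
dst at 64 (size 8, align 8) → ends 72
port at 72 (size 2, align 2) → ends 74
src at 74 (size 1, align 1) → ends 75
tail pad 5 to reach multiple of 8
total 80 bytes, alignment 8
array of 9: 9 × 80 = 720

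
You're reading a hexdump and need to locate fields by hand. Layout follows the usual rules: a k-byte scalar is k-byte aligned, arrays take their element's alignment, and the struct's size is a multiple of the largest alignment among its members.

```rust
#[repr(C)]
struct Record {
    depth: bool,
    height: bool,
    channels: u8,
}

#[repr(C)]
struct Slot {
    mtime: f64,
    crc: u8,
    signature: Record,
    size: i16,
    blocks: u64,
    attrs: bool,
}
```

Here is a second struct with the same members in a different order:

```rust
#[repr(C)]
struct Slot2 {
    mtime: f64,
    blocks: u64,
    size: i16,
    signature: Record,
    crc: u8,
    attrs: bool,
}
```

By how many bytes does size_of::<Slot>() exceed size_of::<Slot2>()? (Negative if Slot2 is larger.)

8

Record: @0: depth [1B, align 1] → 1; @1: height [1B, align 1] → 2; @2: channels [1B, align 1] → 3; size 3, align 1
@0: mtime [8B, align 8] → 8
@8: crc [1B, align 1] → 9
@9: signature [3B, align 1] → 12
@12: size [2B, align 2] → 14
+2 pad (align 8)
@16: blocks [8B, align 8] → 24
@24: attrs [1B, align 1] → 25
+7 tail pad (align 8)
size 32, align 8
— Slot2 —
@0: mtime [8B, align 8] → 8
@8: blocks [8B, align 8] → 16
@16: size [2B, align 2] → 18
@18: signature [3B, align 1] → 21
@21: crc [1B, align 1] → 22
@22: attrs [1B, align 1] → 23
+1 tail pad (align 8)
size 24, align 8
32 − 24 = 8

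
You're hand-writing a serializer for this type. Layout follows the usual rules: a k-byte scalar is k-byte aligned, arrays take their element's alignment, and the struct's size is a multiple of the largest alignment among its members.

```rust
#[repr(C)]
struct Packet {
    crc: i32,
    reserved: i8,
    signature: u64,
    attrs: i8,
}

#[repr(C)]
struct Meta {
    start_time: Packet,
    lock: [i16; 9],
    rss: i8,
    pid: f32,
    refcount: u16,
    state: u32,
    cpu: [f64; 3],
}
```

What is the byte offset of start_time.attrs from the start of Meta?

16

Packet: crc at 0 (size 4, align 4) → ends 4; reserved at 4 (size 1, align 1) → ends 5; pad 3 to align 8 for signature; signature at 8 (size 8, align 8) → ends 16; attrs at 16 (size 1, align 1) → ends 17; tail pad 7 to reach multiple of 8; total 24 bytes, alignment 8
start_time at 0 (size 24, align 8) → ends 24
within Packet: attrs at 16
0 + 16 = 16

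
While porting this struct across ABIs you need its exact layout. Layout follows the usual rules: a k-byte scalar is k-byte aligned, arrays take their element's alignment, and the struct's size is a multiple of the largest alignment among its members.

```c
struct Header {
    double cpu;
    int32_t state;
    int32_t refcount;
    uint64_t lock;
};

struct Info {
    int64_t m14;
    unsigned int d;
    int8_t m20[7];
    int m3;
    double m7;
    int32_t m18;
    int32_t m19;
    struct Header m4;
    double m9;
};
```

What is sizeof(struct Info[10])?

Header: @0: cpu [8B, align 8] → 8; @8: state [4B, align 4] → 12; @12: refcount [4B, align 4] → 16; @16: lock [8B, align 8] → 24; size 24, align 8
@0: m14 [8B, align 8] → 8
@8: d [4B, align 4] → 12
@12: m20 [7B, align 1] → 19
+1 pad (align 4)
@20: m3 [4B, align 4] → 24
@24: m7 [8B, align 8] → 32
@32: m18 [4B, align 4] → 36
@36: m19 [4B, align 4] → 40
@40: m4 [24B, align 8] → 64
@64: m9 [8B, align 8] → 72
size 72, align 8
array of 10: 10 × 72 = 720

720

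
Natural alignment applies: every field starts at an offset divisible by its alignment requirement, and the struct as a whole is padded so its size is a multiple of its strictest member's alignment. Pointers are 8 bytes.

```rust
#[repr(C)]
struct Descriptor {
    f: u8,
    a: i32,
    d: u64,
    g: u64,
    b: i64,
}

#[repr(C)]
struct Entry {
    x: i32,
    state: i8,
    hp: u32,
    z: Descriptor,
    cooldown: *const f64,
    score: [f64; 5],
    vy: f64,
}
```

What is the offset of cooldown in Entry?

48

Descriptor: f at 0 (size 1, align 1) → ends 1; pad 3 to align 4 for a; a at 4 (size 4, align 4) → ends 8; d at 8 (size 8, align 8) → ends 16; g at 16 (size 8, align 8) → ends 24; b at 24 (size 8, align 8) → ends 32; total 32 bytes, alignment 8
x at 0 (size 4, align 4) → ends 4
state at 4 (size 1, align 1) → ends 5
pad 3 to align 4 for hp
hp at 8 (size 4, align 4) → ends 12
pad 4 to align 8 for z
z at 16 (size 32, align 8) → ends 48
cooldown at 48 (size 8, align 8) → ends 56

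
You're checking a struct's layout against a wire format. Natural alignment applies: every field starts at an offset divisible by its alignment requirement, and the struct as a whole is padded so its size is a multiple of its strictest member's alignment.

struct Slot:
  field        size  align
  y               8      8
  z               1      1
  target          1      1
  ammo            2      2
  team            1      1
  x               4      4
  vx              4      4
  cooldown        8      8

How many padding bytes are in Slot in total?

3

0..8  y  (8B, 8-aligned)
8..9  z  (1B, 1-aligned)
9..10  target  (1B, 1-aligned)
10..12  ammo  (2B, 2-aligned)
12..13  team  (1B, 1-aligned)
13..16  -- padding (3B)
16..20  x  (4B, 4-aligned)
20..24  vx  (4B, 4-aligned)
24..32  cooldown  (8B, 8-aligned)
sizeof = 32, alignof = 8
data bytes 29, size 32 → padding 3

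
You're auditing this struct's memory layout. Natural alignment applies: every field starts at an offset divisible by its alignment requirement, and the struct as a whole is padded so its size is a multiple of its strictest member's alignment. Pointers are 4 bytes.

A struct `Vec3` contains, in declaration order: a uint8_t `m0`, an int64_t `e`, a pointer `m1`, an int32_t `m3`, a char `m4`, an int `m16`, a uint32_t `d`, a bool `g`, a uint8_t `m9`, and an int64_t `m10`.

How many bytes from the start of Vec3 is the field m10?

m0 at 0 (size 1, align 1) → ends 1
pad 7 to align 8 for e
e at 8 (size 8, align 8) → ends 16
m1 at 16 (size 4, align 4) → ends 20
m3 at 20 (size 4, align 4) → ends 24
m4 at 24 (size 1, align 1) → ends 25
pad 3 to align 4 for m16
m16 at 28 (size 4, align 4) → ends 32
d at 32 (size 4, align 4) → ends 36
g at 36 (size 1, align 1) → ends 37
m9 at 37 (size 1, align 1) → ends 38
pad 2 to align 8 for m10
m10 at 40 (size 8, align 8) → ends 48

40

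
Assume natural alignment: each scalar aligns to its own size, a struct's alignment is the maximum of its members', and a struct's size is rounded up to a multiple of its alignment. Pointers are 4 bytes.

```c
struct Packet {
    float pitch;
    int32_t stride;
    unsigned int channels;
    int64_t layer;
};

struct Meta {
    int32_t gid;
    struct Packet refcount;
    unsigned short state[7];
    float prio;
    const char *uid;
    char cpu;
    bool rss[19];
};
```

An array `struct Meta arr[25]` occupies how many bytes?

Packet: 0..4  pitch  (4B, 4-aligned); 4..8  stride  (4B, 4-aligned); 8..12  channels  (4B, 4-aligned); 12..16  -- padding (4B); 16..24  layer  (8B, 8-aligned); sizeof = 24, alignof = 8
0..4  gid  (4B, 4-aligned)
4..8  -- padding (4B)
8..32  refcount  (24B, 8-aligned)
32..46  state  (14B, 2-aligned)
46..48  -- padding (2B)
48..52  prio  (4B, 4-aligned)
52..56  uid  (4B, 4-aligned)
56..57  cpu  (1B, 1-aligned)
57..76  rss  (19B, 1-aligned)
76..80  -- tail padding (4B)
sizeof = 80, alignof = 8
array of 25: 25 × 80 = 2000

2000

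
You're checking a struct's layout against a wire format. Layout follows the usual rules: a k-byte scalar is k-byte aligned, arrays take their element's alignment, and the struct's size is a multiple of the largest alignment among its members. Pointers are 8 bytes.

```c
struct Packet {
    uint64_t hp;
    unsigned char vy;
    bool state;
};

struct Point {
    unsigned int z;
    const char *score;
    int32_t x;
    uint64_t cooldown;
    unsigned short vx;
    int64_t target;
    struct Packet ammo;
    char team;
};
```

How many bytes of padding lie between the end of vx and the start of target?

Packet: 0..8  hp  (8B, 8-aligned); 8..9  vy  (1B, 1-aligned); 9..10  state  (1B, 1-aligned); 10..16  -- tail padding (6B); sizeof = 16, alignof = 8
0..4  z  (4B, 4-aligned)
4..8  -- padding (4B)
8..16  score  (8B, 8-aligned)
16..20  x  (4B, 4-aligned)
20..24  -- padding (4B)
24..32  cooldown  (8B, 8-aligned)
32..34  vx  (2B, 2-aligned)
34..40  -- padding (6B)
40..48  target  (8B, 8-aligned)

6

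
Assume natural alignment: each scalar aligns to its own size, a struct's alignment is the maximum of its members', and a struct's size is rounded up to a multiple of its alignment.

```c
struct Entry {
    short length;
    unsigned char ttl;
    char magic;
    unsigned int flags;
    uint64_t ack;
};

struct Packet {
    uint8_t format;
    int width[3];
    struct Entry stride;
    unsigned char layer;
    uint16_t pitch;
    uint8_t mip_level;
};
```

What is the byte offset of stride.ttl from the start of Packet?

18

Entry: length at 0 (size 2, align 2) → ends 2; ttl at 2 (size 1, align 1) → ends 3; magic at 3 (size 1, align 1) → ends 4; flags at 4 (size 4, align 4) → ends 8; ack at 8 (size 8, align 8) → ends 16; total 16 bytes, alignment 8
format at 0 (size 1, align 1) → ends 1
pad 3 to align 4 for width
width at 4 (size 12, align 4) → ends 16
stride at 16 (size 16, align 8) → ends 32
within Entry: ttl at 2
16 + 2 = 18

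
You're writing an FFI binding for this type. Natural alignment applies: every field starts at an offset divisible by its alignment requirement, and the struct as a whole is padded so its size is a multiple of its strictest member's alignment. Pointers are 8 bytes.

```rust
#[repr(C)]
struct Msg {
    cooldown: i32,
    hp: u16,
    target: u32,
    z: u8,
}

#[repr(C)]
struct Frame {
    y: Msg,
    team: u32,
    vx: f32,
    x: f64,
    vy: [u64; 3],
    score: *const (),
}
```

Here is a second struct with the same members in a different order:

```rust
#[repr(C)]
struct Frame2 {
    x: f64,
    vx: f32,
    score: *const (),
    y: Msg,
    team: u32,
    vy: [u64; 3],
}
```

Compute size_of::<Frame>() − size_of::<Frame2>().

Msg: 0..4  cooldown  (4B, 4-aligned); 4..6  hp  (2B, 2-aligned); 6..8  -- padding (2B); 8..12  target  (4B, 4-aligned); 12..13  z  (1B, 1-aligned); 13..16  -- tail padding (3B); sizeof = 16, alignof = 4
0..16  y  (16B, 4-aligned)
16..20  team  (4B, 4-aligned)
20..24  vx  (4B, 4-aligned)
24..32  x  (8B, 8-aligned)
32..56  vy  (24B, 8-aligned)
56..64  score  (8B, 8-aligned)
sizeof = 64, alignof = 8
— Frame2 —
0..8  x  (8B, 8-aligned)
8..12  vx  (4B, 4-aligned)
12..16  -- padding (4B)
16..24  score  (8B, 8-aligned)
24..40  y  (16B, 4-aligned)
40..44  team  (4B, 4-aligned)
44..48  -- padding (4B)
48..72  vy  (24B, 8-aligned)
sizeof = 72, alignof = 8
64 − 72 = -8

-8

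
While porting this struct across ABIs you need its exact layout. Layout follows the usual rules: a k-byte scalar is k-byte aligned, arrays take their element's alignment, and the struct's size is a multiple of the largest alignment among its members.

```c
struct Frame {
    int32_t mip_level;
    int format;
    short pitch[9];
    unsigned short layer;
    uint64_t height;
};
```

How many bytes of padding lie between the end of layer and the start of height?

4

@0: mip_level [4B, align 4] → 4
@4: format [4B, align 4] → 8
@8: pitch [18B, align 2] → 26
@26: layer [2B, align 2] → 28
+4 pad (align 8)
@32: height [8B, align 8] → 40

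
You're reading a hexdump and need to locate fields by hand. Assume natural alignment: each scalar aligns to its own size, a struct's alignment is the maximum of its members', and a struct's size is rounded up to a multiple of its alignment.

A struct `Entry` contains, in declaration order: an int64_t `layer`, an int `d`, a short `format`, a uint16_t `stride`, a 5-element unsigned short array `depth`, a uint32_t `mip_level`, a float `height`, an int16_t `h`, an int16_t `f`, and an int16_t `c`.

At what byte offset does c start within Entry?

0..8  layer  (8B, 8-aligned)
8..12  d  (4B, 4-aligned)
12..14  format  (2B, 2-aligned)
14..16  stride  (2B, 2-aligned)
16..26  depth  (10B, 2-aligned)
26..28  -- padding (2B)
28..32  mip_level  (4B, 4-aligned)
32..36  height  (4B, 4-aligned)
36..38  h  (2B, 2-aligned)
38..40  f  (2B, 2-aligned)
40..42  c  (2B, 2-aligned)

40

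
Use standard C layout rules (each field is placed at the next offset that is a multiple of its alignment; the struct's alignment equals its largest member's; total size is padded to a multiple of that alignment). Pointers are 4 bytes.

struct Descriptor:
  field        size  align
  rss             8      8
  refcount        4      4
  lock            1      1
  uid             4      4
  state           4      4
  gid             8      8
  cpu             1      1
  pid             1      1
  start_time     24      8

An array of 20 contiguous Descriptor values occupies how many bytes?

1280

rss at 0 (size 8, align 8) → ends 8
refcount at 8 (size 4, align 4) → ends 12
lock at 12 (size 1, align 1) → ends 13
pad 3 to align 4 for uid
uid at 16 (size 4, align 4) → ends 20
state at 20 (size 4, align 4) → ends 24
gid at 24 (size 8, align 8) → ends 32
cpu at 32 (size 1, align 1) → ends 33
pid at 33 (size 1, align 1) → ends 34
pad 6 to align 8 for start_time
start_time at 40 (size 24, align 8) → ends 64
total 64 bytes, alignment 8
array of 20: 20 × 64 = 1280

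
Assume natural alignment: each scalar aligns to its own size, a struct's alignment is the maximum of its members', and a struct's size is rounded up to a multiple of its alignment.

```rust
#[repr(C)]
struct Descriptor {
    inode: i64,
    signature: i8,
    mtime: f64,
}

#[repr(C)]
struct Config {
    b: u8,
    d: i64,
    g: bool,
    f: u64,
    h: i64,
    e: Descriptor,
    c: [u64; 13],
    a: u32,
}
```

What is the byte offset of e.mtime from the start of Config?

56

Descriptor: inode at 0 (size 8, align 8) → ends 8; signature at 8 (size 1, align 1) → ends 9; pad 7 to align 8 for mtime; mtime at 16 (size 8, align 8) → ends 24; total 24 bytes, alignment 8
b at 0 (size 1, align 1) → ends 1
pad 7 to align 8 for d
d at 8 (size 8, align 8) → ends 16
g at 16 (size 1, align 1) → ends 17
pad 7 to align 8 for f
f at 24 (size 8, align 8) → ends 32
h at 32 (size 8, align 8) → ends 40
e at 40 (size 24, align 8) → ends 64
within Descriptor: mtime at 16
40 + 16 = 56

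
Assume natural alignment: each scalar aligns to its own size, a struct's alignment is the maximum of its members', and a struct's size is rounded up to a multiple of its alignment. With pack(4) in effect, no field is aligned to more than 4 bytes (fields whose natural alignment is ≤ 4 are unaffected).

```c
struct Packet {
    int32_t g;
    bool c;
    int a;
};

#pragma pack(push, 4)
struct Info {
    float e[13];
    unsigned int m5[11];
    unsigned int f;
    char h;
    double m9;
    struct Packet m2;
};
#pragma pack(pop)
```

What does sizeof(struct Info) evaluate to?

Packet: 0..4  g  (4B, 4-aligned); 4..5  c  (1B, 1-aligned); 5..8  -- padding (3B); 8..12  a  (4B, 4-aligned); sizeof = 12, alignof = 4
0..52  e  (52B, 4-aligned)
52..96  m5  (44B, 4-aligned)
96..100  f  (4B, 4-aligned)
100..101  h  (1B, 1-aligned)
101..104  -- padding (3B)
104..112  m9  (8B, 4-aligned)
112..124  m2  (12B, 4-aligned)
sizeof = 124, alignof = 4

124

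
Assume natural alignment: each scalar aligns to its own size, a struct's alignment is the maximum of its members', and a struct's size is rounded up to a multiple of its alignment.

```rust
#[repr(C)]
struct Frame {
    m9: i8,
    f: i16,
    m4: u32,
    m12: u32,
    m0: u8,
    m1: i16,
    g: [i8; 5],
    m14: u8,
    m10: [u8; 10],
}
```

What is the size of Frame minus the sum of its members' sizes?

2

m9 at 0 (size 1, align 1) → ends 1
pad 1 to align 2 for f
f at 2 (size 2, align 2) → ends 4
m4 at 4 (size 4, align 4) → ends 8
m12 at 8 (size 4, align 4) → ends 12
m0 at 12 (size 1, align 1) → ends 13
pad 1 to align 2 for m1
m1 at 14 (size 2, align 2) → ends 16
g at 16 (size 5, align 1) → ends 21
m14 at 21 (size 1, align 1) → ends 22
m10 at 22 (size 10, align 1) → ends 32
total 32 bytes, alignment 4
data bytes 30, size 32 → padding 2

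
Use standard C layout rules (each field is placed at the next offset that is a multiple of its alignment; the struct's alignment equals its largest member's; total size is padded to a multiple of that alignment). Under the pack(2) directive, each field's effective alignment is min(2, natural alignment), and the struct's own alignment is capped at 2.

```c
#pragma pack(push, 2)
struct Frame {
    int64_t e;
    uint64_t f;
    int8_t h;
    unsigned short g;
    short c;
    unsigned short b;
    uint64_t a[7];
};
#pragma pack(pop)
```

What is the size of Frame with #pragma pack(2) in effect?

80

e at 0 (size 8, align 2) → ends 8
f at 8 (size 8, align 2) → ends 16
h at 16 (size 1, align 1) → ends 17
pad 1 to align 2 for g
g at 18 (size 2, align 2) → ends 20
c at 20 (size 2, align 2) → ends 22
b at 22 (size 2, align 2) → ends 24
a at 24 (size 56, align 2) → ends 80
total 80 bytes, alignment 2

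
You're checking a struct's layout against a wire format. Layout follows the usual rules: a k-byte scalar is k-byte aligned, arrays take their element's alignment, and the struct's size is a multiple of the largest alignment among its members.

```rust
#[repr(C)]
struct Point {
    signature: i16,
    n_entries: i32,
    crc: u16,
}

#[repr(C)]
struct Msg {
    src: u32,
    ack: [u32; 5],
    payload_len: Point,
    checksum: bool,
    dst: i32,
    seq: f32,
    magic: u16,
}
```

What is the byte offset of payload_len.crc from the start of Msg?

32

Point: signature at 0 (size 2, align 2) → ends 2; pad 2 to align 4 for n_entries; n_entries at 4 (size 4, align 4) → ends 8; crc at 8 (size 2, align 2) → ends 10; tail pad 2 to reach multiple of 4; total 12 bytes, alignment 4
src at 0 (size 4, align 4) → ends 4
ack at 4 (size 20, align 4) → ends 24
payload_len at 24 (size 12, align 4) → ends 36
within Point: crc at 8
24 + 8 = 32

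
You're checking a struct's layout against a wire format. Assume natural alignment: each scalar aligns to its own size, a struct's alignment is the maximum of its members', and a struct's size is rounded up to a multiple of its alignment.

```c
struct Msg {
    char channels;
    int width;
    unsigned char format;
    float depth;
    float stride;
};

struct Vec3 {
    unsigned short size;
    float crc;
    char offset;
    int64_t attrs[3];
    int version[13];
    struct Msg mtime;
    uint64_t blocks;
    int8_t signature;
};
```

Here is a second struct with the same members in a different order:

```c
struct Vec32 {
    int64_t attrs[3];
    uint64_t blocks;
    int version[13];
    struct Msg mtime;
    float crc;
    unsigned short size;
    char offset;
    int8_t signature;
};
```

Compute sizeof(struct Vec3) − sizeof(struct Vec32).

Msg: @0: channels [1B, align 1] → 1; +3 pad (align 4); @4: width [4B, align 4] → 8; @8: format [1B, align 1] → 9; +3 pad (align 4); @12: depth [4B, align 4] → 16; @16: stride [4B, align 4] → 20; size 20, align 4
@0: size [2B, align 2] → 2
+2 pad (align 4)
@4: crc [4B, align 4] → 8
@8: offset [1B, align 1] → 9
+7 pad (align 8)
@16: attrs [24B, align 8] → 40
@40: version [52B, align 4] → 92
@92: mtime [20B, align 4] → 112
@112: blocks [8B, align 8] → 120
@120: signature [1B, align 1] → 121
+7 tail pad (align 8)
size 128, align 8
— Vec32 —
@0: attrs [24B, align 8] → 24
@24: blocks [8B, align 8] → 32
@32: version [52B, align 4] → 84
@84: mtime [20B, align 4] → 104
@104: crc [4B, align 4] → 108
@108: size [2B, align 2] → 110
@110: offset [1B, align 1] → 111
@111: signature [1B, align 1] → 112
size 112, align 8
128 − 112 = 16

16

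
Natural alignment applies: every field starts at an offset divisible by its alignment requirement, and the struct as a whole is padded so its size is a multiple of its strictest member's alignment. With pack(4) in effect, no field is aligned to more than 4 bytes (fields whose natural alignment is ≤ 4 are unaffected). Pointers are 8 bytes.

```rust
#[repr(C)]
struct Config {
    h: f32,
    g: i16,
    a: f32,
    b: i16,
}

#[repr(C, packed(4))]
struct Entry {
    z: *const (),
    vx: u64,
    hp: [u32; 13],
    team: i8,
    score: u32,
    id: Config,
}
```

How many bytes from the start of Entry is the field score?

Config: @0: h [4B, align 4] → 4; @4: g [2B, align 2] → 6; +2 pad (align 4); @8: a [4B, align 4] → 12; @12: b [2B, align 2] → 14; +2 tail pad (align 4); size 16, align 4
@0: z [8B, align 4] → 8
@8: vx [8B, align 4] → 16
@16: hp [52B, align 4] → 68
@68: team [1B, align 1] → 69
+3 pad (align 4)
@72: score [4B, align 4] → 76

72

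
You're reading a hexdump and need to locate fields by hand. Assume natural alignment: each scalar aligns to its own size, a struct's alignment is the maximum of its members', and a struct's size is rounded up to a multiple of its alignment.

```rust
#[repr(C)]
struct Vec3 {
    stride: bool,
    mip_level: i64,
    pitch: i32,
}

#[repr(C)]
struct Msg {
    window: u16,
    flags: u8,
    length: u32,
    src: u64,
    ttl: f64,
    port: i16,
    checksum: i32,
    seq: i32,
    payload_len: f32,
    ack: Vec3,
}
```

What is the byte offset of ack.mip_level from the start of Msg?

48

Vec3: stride at 0 (size 1, align 1) → ends 1; pad 7 to align 8 for mip_level; mip_level at 8 (size 8, align 8) → ends 16; pitch at 16 (size 4, align 4) → ends 20; tail pad 4 to reach multiple of 8; total 24 bytes, alignment 8
window at 0 (size 2, align 2) → ends 2
flags at 2 (size 1, align 1) → ends 3
pad 1 to align 4 for length
length at 4 (size 4, align 4) → ends 8
src at 8 (size 8, align 8) → ends 16
ttl at 16 (size 8, align 8) → ends 24
port at 24 (size 2, align 2) → ends 26
pad 2 to align 4 for checksum
checksum at 28 (size 4, align 4) → ends 32
seq at 32 (size 4, align 4) → ends 36
payload_len at 36 (size 4, align 4) → ends 40
ack at 40 (size 24, align 8) → ends 64
within Vec3: mip_level at 8
40 + 8 = 48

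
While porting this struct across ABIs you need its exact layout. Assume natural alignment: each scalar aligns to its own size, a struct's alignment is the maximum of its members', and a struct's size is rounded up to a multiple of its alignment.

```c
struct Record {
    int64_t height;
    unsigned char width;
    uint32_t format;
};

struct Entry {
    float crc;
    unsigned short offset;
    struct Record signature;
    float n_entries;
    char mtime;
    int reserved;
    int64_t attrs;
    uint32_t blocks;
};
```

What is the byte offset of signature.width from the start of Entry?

16

Record: @0: height [8B, align 8] → 8; @8: width [1B, align 1] → 9; +3 pad (align 4); @12: format [4B, align 4] → 16; size 16, align 8
@0: crc [4B, align 4] → 4
@4: offset [2B, align 2] → 6
+2 pad (align 8)
@8: signature [16B, align 8] → 24
within Record: width at 8
8 + 8 = 16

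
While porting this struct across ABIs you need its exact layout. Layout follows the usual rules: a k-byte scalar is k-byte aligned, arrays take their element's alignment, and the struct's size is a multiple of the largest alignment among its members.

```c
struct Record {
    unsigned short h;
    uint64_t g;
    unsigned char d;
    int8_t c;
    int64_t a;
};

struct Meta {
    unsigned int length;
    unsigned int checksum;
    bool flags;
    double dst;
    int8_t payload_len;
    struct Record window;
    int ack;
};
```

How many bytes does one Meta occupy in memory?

72 bytes

Record: 0..2  h  (2B, 2-aligned); 2..8  -- padding (6B); 8..16  g  (8B, 8-aligned); 16..17  d  (1B, 1-aligned); 17..18  c  (1B, 1-aligned); 18..24  -- padding (6B); 24..32  a  (8B, 8-aligned); sizeof = 32, alignof = 8
0..4  length  (4B, 4-aligned)
4..8  checksum  (4B, 4-aligned)
8..9  flags  (1B, 1-aligned)
9..16  -- padding (7B)
16..24  dst  (8B, 8-aligned)
24..25  payload_len  (1B, 1-aligned)
25..32  -- padding (7B)
32..64  window  (32B, 8-aligned)
64..68  ack  (4B, 4-aligned)
68..72  -- tail padding (4B)
sizeof = 72, alignof = 8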